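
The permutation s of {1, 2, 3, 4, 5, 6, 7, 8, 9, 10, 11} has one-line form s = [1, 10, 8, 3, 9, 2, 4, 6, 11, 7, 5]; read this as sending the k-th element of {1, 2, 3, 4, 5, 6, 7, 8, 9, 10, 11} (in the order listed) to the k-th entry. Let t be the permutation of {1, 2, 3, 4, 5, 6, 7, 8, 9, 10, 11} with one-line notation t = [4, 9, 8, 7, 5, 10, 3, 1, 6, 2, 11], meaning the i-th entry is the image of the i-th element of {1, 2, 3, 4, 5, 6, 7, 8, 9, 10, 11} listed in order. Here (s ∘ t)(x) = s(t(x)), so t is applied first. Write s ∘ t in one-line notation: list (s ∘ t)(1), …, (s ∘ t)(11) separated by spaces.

(s ∘ t)(x) = s(t(x)). Computing each image: s(t(1)) = s(4) = 3, s(t(2)) = s(9) = 11, s(t(3)) = s(8) = 6, s(t(4)) = s(7) = 4, s(t(5)) = s(5) = 9, s(t(6)) = s(10) = 7, s(t(7)) = s(3) = 8, s(t(8)) = s(1) = 1, s(t(9)) = s(6) = 2, s(t(10)) = s(2) = 10, s(t(11)) = s(11) = 5.
Hence s ∘ t = [3 11 6 4 9 7 8 1 2 10 5].

3 11 6 4 9 7 8 1 2 10 5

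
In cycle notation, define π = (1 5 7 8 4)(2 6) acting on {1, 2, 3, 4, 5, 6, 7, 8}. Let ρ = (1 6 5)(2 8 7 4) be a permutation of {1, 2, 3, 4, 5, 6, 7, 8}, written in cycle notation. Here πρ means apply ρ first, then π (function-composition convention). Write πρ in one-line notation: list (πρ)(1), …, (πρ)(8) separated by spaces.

(πρ)(x) = π(ρ(x)). Computing each image: π(ρ(1)) = π(6) = 2, π(ρ(2)) = π(8) = 4, π(ρ(3)) = π(3) = 3, π(ρ(4)) = π(2) = 6, π(ρ(5)) = π(1) = 5, π(ρ(6)) = π(5) = 7, π(ρ(7)) = π(4) = 1, π(ρ(8)) = π(7) = 8.
Hence πρ = [2 4 3 6 5 7 1 8].

2 4 3 6 5 7 1 8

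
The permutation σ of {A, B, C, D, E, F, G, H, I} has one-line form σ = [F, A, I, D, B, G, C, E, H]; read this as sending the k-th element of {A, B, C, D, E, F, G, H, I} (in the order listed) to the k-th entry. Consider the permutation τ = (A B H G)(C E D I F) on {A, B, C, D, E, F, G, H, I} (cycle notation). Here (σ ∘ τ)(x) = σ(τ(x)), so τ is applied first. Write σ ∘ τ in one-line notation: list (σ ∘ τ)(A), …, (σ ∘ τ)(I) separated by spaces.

(σ ∘ τ)(x) = σ(τ(x)). Computing each image: σ(τ(A)) = σ(B) = A, σ(τ(B)) = σ(H) = E, σ(τ(C)) = σ(E) = B, σ(τ(D)) = σ(I) = H, σ(τ(E)) = σ(D) = D, σ(τ(F)) = σ(C) = I, σ(τ(G)) = σ(A) = F, σ(τ(H)) = σ(G) = C, σ(τ(I)) = σ(F) = G.
Hence σ ∘ τ = [A E B H D I F C G].

A E B H D I F C G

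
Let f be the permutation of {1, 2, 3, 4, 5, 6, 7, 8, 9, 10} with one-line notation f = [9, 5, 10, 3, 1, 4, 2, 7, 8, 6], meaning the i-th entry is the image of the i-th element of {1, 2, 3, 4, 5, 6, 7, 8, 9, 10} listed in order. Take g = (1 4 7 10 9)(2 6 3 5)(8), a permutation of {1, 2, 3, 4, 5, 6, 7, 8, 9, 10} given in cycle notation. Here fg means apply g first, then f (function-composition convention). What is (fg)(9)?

(fg)(9) = f(g(9)). g(9) = 1, then f(1) = 9. So (fg)(9) = 9.

9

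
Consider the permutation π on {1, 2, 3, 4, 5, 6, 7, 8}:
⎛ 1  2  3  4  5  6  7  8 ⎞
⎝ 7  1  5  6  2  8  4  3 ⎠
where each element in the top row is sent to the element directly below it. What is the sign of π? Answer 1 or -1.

-1

In disjoint-cycle form the cycle lengths are 8.
A cycle is odd iff its length is even; π has 1 even-length cycle, so sgn(π) = (−1)^1 and π is odd.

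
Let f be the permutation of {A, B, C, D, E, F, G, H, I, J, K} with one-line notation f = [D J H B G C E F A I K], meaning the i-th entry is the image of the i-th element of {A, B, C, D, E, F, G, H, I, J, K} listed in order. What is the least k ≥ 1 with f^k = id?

Writing f as disjoint cycles, the cycle lengths are 5, 3, 2, 1.
Since disjoint cycles commute, ord(f) = lcm(5, 3, 2) = 30.

30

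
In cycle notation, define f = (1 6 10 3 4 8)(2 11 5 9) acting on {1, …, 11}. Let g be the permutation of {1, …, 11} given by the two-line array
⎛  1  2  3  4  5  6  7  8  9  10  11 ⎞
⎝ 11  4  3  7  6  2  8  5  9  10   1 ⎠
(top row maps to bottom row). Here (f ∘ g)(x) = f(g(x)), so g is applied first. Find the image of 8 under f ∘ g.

9

(f ∘ g)(8) = f(g(8)). g(8) = 5, then f(5) = 9. So (f ∘ g)(8) = 9.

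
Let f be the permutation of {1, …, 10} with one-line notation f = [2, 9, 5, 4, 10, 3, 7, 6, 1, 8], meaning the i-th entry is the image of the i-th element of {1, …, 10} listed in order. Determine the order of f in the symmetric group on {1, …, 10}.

15

The disjoint-cycle form of f has cycle lengths 5, 3, 1, 1.
Since disjoint cycles commute, ord(f) = lcm(5, 3) = 15.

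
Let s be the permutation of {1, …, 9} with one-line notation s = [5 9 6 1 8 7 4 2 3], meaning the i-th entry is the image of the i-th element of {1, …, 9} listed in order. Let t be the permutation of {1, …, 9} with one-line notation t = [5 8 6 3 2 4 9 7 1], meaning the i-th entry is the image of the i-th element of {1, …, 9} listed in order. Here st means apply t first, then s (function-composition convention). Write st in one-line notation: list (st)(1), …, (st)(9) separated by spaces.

Chase each element through t then s: 1 → 5 → 8; 2 → 8 → 2; 3 → 6 → 7; 4 → 3 → 6; 5 → 2 → 9; 6 → 4 → 1; 7 → 9 → 3; 8 → 7 → 4; 9 → 1 → 5.
So st in one-line form is 8 2 7 6 9 1 3 4 5.

8 2 7 6 9 1 3 4 5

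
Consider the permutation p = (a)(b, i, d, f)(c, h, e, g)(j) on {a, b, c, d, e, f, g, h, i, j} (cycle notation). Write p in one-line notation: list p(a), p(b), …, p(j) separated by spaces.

a i h f g b c e d j

Each element maps to the next entry in its cycle (wrapping to the front): a↦a, b↦i, c↦h, d↦f, e↦g, f↦b, g↦c, h↦e, i↦d, j↦j.
So the one-line form is a i h f g b c e d j.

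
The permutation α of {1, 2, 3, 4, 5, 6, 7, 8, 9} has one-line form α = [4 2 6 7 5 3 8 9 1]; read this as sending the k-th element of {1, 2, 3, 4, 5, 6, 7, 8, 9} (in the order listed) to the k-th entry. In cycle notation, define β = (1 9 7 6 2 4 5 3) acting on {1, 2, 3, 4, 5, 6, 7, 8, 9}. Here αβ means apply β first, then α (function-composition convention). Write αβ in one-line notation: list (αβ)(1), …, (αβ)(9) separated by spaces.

For each element, apply β then α: 1 → 9 → 1; 2 → 4 → 7; 3 → 1 → 4; 4 → 5 → 5; 5 → 3 → 6; 6 → 2 → 2; 7 → 6 → 3; 8 → 8 → 9; 9 → 7 → 8.
So αβ in one-line form is 1 7 4 5 6 2 3 9 8.

1 7 4 5 6 2 3 9 8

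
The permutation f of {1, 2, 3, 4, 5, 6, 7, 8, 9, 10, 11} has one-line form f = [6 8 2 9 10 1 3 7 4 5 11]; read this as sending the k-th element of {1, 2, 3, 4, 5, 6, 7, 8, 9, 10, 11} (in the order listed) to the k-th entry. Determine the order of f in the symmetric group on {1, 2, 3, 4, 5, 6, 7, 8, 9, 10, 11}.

4

Decomposing into disjoint cycles gives cycle lengths 4, 2, 2, 2, 1.
The order of f is the least common multiple of its cycle lengths: lcm(4, 2, 2, 2) = 4.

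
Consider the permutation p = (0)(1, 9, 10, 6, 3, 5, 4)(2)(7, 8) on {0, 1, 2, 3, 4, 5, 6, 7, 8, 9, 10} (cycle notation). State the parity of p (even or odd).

odd

The cycle lengths are 7, 2, 1, 1.
A cycle is odd iff its length is even; p has 1 even-length cycle, so sgn(p) = (−1)^1 and p is odd.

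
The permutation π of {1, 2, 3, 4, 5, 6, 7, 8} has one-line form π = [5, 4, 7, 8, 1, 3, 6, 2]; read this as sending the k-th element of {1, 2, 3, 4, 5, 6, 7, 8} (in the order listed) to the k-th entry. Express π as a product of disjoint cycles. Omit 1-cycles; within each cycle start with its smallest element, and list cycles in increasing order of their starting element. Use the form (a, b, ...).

(1, 5)(2, 4, 8)(3, 7, 6)

Iterating π from 1 gives 1 → 5 → 1; that is the 2-cycle (1, 5).
Continuing from each remaining unvisited element yields (1, 5)(2, 4, 8)(3, 7, 6).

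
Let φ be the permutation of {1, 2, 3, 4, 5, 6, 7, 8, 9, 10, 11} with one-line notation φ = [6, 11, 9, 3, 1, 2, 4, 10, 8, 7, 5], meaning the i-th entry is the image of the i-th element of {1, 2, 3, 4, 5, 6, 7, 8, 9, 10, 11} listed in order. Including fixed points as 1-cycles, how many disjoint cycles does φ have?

The cycle decomposition is (1, 6, 2, 11, 5)(3, 9, 8, 10, 7, 4), which has 2 cycles (counting 1-cycles).

2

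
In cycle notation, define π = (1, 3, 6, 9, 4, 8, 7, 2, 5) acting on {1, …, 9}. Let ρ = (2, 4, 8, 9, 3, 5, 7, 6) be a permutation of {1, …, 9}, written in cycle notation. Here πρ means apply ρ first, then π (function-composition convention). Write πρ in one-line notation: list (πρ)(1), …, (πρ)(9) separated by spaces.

(πρ)(x) = π(ρ(x)). Computing each image: π(ρ(1)) = π(1) = 3, π(ρ(2)) = π(4) = 8, π(ρ(3)) = π(5) = 1, π(ρ(4)) = π(8) = 7, π(ρ(5)) = π(7) = 2, π(ρ(6)) = π(2) = 5, π(ρ(7)) = π(6) = 9, π(ρ(8)) = π(9) = 4, π(ρ(9)) = π(3) = 6.
Hence πρ = [3 8 1 7 2 5 9 4 6].

3 8 1 7 2 5 9 4 6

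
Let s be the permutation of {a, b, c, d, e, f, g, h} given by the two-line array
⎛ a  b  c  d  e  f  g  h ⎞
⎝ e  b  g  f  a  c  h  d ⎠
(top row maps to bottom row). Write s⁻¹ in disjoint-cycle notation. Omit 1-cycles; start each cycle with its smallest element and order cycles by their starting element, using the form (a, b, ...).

The cycle decomposition of s is (a, e)(c, g, h, d, f).
Reversing each cycle (and rotating so the smallest element leads) gives s⁻¹ = (a, e)(c, f, d, h, g).

(a, e)(c, f, d, h, g)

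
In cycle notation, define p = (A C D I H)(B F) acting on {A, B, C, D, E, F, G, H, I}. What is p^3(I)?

I lies in the 5-cycle (A C D I H).
Advancing 3 steps from I: I → H → A → C.

C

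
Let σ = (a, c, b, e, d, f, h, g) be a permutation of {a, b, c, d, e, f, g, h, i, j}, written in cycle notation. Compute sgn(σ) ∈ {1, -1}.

The cycle lengths are 8, 1, 1.
A cycle of length ℓ contributes ℓ−1 transpositions, so σ is a product of 7 transpositions — odd.

-1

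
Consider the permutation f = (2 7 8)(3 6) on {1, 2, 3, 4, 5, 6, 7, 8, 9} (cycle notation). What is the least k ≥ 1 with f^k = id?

The disjoint cycles have lengths 3, 2, 1, 1, 1, 1.
Since disjoint cycles commute, ord(f) = lcm(3, 2) = 6.

6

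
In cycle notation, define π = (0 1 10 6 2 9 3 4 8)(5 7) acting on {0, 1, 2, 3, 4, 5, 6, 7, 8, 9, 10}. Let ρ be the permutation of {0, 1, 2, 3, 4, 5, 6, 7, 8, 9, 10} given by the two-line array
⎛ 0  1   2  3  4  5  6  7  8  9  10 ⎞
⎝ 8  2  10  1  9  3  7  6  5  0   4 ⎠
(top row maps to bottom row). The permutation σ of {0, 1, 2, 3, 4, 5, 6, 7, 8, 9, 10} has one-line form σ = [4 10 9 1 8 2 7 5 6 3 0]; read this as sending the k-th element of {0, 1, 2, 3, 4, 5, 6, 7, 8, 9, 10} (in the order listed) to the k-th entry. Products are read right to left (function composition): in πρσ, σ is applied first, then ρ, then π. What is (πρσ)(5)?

Apply the permutations in order: σ(5) = 2, then ρ(2) = 10, then π(10) = 6. So (πρσ)(5) = 6.

6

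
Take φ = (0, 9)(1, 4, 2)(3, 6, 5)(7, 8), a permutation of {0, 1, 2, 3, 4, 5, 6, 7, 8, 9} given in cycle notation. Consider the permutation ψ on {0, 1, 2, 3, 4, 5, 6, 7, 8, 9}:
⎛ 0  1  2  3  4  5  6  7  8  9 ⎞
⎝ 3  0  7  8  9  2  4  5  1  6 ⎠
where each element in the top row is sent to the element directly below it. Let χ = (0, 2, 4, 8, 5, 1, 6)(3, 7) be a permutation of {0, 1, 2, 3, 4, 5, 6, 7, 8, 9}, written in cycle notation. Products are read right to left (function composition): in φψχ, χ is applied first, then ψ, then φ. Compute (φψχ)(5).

Chase 5: χ(5) = 1; ψ(1) = 0; φ(0) = 9. Hence (φψχ)(5) = 9.

9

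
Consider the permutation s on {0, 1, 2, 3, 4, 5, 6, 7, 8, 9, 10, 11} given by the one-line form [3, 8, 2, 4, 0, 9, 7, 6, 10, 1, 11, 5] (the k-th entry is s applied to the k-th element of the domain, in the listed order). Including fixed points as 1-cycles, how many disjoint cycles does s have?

4

The cycle decomposition is (0 3 4)(1 8 10 11 5 9)(2)(6 7), which has 4 cycles (counting 1-cycles).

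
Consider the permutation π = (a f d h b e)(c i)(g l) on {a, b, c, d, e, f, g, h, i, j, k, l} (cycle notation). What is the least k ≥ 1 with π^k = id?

6

The disjoint cycles have lengths 6, 2, 2, 1, 1.
Since disjoint cycles commute, ord(π) = lcm(6, 2, 2) = 6.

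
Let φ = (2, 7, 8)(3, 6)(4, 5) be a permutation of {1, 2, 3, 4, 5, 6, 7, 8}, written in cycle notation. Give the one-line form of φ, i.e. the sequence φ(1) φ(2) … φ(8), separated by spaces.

1 7 6 5 4 3 8 2

Each element maps to the next entry in its cycle (wrapping to the front): 1→1, 2→7, 3→6, 4→5, 5→4, 6→3, 7→8, 8→2.
So the one-line form is 1 7 6 5 4 3 8 2.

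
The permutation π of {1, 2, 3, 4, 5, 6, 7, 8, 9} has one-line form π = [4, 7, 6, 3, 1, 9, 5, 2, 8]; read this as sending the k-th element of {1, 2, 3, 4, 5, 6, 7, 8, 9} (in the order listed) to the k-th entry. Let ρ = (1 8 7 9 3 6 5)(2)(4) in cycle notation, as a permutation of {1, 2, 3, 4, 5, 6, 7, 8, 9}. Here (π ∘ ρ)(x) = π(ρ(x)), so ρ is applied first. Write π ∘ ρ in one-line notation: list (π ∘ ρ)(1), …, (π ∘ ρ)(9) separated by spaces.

Chase each element through ρ then π: 1 → 8 → 2; 2 → 2 → 7; 3 → 6 → 9; 4 → 4 → 3; 5 → 1 → 4; 6 → 5 → 1; 7 → 9 → 8; 8 → 7 → 5; 9 → 3 → 6.
So π ∘ ρ in one-line form is 2 7 9 3 4 1 8 5 6.

2 7 9 3 4 1 8 5 6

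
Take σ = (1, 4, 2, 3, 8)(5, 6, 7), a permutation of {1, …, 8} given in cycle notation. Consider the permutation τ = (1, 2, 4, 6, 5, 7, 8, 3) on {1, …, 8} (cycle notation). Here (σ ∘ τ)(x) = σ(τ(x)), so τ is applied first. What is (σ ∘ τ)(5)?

5

(σ ∘ τ)(5) = σ(τ(5)). τ(5) = 7, then σ(7) = 5. So (σ ∘ τ)(5) = 5.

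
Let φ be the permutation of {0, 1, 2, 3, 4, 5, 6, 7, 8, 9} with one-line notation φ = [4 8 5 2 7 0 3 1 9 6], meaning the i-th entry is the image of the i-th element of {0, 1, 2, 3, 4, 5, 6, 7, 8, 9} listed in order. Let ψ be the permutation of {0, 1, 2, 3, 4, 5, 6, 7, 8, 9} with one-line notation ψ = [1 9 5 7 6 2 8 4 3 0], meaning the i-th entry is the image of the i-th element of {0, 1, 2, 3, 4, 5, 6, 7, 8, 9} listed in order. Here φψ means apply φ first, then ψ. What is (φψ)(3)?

φ(3) = 2, then ψ(2) = 5; composing gives (φψ)(3) = 5.

5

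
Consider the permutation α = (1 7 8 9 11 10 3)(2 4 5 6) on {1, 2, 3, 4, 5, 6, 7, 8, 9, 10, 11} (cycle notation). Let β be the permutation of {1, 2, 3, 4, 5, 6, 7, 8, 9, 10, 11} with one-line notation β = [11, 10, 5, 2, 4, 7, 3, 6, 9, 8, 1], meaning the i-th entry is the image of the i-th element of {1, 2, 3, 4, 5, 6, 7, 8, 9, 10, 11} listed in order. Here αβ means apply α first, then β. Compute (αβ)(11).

α(11) = 10, then β(10) = 8; composing gives (αβ)(11) = 8.

8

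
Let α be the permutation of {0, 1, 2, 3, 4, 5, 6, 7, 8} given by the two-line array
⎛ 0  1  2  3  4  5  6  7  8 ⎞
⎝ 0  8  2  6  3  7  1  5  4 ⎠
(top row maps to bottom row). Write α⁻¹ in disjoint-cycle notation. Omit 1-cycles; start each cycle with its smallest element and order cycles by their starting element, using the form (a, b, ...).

(1, 6, 3, 4, 8)(5, 7)

The cycle decomposition of α is (1, 8, 4, 3, 6)(5, 7).
The inverse reverses every cycle; in canonical form, α⁻¹ = (1, 6, 3, 4, 8)(5, 7).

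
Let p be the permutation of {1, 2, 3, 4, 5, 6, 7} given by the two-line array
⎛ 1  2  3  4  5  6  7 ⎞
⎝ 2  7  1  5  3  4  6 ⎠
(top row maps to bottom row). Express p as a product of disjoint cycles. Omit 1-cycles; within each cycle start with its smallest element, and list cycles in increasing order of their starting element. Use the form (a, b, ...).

(1, 2, 7, 6, 4, 5, 3)

Iterating p from 1 gives 1 → 2 → 7 → 6 → 4 → 5 → 3 → 1; that is the 7-cycle (1, 2, 7, 6, 4, 5, 3).
Continuing from each remaining unvisited element yields (1, 2, 7, 6, 4, 5, 3).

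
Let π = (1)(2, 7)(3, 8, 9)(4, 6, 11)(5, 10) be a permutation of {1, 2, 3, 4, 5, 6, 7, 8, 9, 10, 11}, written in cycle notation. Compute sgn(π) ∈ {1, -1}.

1

The cycle lengths are 3, 3, 2, 2, 1.
A cycle of length ℓ contributes ℓ−1 transpositions, so π is a product of 2 + 2 + 1 + 1 = 6 transpositions — even.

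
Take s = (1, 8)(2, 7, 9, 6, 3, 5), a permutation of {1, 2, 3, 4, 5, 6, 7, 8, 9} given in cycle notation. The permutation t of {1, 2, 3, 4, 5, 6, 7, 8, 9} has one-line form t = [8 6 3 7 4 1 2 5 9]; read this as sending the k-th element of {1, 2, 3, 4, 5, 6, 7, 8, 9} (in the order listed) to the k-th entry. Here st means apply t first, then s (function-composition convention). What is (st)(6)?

t(6) = 1, then s(1) = 8; composing gives (st)(6) = 8.

8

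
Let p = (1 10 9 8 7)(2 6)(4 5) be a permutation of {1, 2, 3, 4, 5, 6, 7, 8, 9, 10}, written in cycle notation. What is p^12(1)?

1 lies in the 5-cycle (1 10 9 8 7).
Since the cycle has length 5, p^12 acts on it the same as p^2 (12 mod 5 = 2).
Advancing 2 steps from 1: 1 → 10 → 9.

9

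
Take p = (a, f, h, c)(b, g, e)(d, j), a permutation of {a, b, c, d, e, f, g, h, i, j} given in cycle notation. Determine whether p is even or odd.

even

The cycle lengths are 4, 3, 2, 1.
A cycle of length ℓ contributes ℓ−1 transpositions, so p is a product of 3 + 2 + 1 = 6 transpositions — even.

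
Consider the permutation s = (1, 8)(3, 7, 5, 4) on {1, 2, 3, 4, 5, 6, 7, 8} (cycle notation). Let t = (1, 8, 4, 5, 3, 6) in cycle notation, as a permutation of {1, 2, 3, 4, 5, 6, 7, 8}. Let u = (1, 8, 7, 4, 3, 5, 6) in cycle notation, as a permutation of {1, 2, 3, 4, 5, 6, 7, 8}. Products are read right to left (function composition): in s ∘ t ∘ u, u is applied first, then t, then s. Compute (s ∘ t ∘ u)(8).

Chase 8: u(8) = 7; t(7) = 7; s(7) = 5. Hence (s ∘ t ∘ u)(8) = 5.

5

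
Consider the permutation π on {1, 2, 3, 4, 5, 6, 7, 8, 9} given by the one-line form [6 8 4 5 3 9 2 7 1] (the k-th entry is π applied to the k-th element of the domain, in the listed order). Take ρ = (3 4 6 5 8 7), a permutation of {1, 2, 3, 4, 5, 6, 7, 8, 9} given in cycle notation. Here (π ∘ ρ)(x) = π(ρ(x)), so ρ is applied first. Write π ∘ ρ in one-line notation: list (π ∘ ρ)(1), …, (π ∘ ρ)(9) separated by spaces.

6 8 5 9 7 3 4 2 1

For each element, apply ρ then π: 1 → 1 → 6; 2 → 2 → 8; 3 → 4 → 5; 4 → 6 → 9; 5 → 8 → 7; 6 → 5 → 3; 7 → 3 → 4; 8 → 7 → 2; 9 → 9 → 1.
So π ∘ ρ in one-line form is 6 8 5 9 7 3 4 2 1.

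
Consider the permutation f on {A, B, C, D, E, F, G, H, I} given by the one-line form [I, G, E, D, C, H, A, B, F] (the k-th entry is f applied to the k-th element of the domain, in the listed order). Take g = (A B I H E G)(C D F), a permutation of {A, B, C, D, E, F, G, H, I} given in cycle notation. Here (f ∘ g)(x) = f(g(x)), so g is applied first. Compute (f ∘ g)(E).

g(E) = G, then f(G) = A; composing gives (f ∘ g)(E) = A.

A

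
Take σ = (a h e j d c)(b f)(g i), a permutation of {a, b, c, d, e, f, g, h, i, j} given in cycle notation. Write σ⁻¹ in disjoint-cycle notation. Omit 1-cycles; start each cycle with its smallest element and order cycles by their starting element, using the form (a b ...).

Inverting a permutation written in cycle notation just reverses the order within every cycle.
Reversing each cycle of σ and rotating so the smallest element leads gives (a c d j e h)(b f)(g i).

(a c d j e h)(b f)(g i)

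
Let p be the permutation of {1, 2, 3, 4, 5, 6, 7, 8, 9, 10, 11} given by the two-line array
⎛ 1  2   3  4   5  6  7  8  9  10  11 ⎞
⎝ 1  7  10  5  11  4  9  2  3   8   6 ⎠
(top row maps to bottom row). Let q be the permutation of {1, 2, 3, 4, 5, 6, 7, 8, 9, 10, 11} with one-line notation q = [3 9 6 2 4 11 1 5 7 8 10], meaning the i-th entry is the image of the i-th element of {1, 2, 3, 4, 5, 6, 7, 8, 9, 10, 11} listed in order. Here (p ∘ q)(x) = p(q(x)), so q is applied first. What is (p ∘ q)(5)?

5

(p ∘ q)(5) = p(q(5)). q(5) = 4, then p(4) = 5. So (p ∘ q)(5) = 5.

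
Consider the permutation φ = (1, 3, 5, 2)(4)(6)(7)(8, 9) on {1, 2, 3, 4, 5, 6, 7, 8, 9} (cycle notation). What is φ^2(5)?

5 lies in the 4-cycle (1, 3, 5, 2).
Stepping 2 places around the cycle: 5 → 2 → 1.

1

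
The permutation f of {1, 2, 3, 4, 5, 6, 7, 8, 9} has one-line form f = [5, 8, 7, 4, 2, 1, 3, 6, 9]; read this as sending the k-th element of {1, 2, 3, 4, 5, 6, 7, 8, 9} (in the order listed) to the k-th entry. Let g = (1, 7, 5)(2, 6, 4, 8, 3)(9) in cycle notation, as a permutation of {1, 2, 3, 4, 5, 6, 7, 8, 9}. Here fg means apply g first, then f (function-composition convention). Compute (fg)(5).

5

First apply g: g(5) = 1, then f(1) = 5. Thus (fg)(5) = 5.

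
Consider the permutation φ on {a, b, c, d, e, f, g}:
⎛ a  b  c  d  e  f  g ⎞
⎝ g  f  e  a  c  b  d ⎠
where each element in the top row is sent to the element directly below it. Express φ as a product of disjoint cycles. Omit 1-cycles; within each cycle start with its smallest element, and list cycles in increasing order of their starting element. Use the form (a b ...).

Iterating φ from a gives a → g → d → a; that is the 3-cycle (a g d).
Continuing from each remaining unvisited element yields (a g d)(b f)(c e).

(a g d)(b f)(c e)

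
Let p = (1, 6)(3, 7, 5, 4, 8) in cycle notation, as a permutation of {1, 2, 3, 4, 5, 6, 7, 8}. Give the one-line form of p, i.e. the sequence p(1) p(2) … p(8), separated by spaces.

Image by image: 1→6, 2→2, 3→7, 4→8, 5→4, 6→1, 7→5, 8→3.
Listing these in domain order gives 6 2 7 8 4 1 5 3.

6 2 7 8 4 1 5 3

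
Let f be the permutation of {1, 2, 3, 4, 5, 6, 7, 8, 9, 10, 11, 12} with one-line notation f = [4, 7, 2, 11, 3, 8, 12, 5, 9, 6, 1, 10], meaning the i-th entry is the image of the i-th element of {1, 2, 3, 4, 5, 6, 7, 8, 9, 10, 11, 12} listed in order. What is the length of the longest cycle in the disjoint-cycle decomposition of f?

Decomposing into disjoint cycles gives (1, 4, 11)(2, 7, 12, 10, 6, 8, 5, 3); the longest has length 8.

8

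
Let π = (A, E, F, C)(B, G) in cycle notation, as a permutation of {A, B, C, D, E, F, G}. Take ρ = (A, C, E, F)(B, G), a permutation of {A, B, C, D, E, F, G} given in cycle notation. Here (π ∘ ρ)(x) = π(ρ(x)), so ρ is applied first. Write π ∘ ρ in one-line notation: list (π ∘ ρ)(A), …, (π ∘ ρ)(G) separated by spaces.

(π ∘ ρ)(x) = π(ρ(x)). Computing each image: π(ρ(A)) = π(C) = A, π(ρ(B)) = π(G) = B, π(ρ(C)) = π(E) = F, π(ρ(D)) = π(D) = D, π(ρ(E)) = π(F) = C, π(ρ(F)) = π(A) = E, π(ρ(G)) = π(B) = G.
Hence π ∘ ρ = [A B F D C E G].

A B F D C E G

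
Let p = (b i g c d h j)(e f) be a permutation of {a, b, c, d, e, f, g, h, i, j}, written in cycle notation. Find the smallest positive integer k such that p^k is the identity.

14

The disjoint cycles have lengths 7, 2, 1.
The order is lcm(7, 2) = 14.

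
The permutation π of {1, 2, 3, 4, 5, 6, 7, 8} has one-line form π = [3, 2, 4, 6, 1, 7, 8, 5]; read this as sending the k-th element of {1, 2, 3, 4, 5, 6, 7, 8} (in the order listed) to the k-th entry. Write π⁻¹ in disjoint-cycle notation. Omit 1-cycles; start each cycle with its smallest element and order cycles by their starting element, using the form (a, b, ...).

The cycle decomposition of π is (1, 3, 4, 6, 7, 8, 5).
Reversing each cycle (and rotating so the smallest element leads) gives π⁻¹ = (1, 5, 8, 7, 6, 4, 3).

(1, 5, 8, 7, 6, 4, 3)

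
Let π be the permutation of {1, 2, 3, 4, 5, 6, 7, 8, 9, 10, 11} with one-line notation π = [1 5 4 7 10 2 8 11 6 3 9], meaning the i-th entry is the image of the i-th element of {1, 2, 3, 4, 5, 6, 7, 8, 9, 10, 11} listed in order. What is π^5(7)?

Tracing 7 → 8 → … returns to 7 after 10 steps, so 7 lies in a 10-cycle (2, 5, 10, 3, 4, 7, 8, 11, 9, 6).
Stepping 5 places around the cycle: 7 → 8 → 11 → 9 → 6 → 2.

2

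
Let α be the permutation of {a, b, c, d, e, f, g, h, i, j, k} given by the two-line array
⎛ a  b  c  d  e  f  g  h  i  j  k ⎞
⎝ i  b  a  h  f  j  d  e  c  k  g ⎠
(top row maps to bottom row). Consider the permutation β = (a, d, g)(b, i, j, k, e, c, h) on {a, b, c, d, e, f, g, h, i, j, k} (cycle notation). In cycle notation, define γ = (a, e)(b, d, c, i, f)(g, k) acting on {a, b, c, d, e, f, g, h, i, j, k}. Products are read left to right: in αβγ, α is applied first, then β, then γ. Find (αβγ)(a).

Apply the permutations in order: α(a) = i, then β(i) = j, then γ(j) = j. So (αβγ)(a) = j.

j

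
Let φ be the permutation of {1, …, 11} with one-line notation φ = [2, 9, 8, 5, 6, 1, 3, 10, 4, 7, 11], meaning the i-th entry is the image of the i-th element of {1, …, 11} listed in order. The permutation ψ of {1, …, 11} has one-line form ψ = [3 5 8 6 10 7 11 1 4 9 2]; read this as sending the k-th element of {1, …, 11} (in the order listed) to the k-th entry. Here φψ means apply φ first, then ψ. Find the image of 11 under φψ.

2

(φψ)(11) = ψ(φ(11)). φ(11) = 11, then ψ(11) = 2. So (φψ)(11) = 2.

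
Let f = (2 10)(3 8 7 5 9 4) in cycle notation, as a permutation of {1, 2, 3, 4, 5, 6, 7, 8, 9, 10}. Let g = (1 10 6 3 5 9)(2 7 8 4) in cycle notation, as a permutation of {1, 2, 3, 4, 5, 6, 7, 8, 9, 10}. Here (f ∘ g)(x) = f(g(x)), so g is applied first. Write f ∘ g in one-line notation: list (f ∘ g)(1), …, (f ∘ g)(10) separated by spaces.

Chase each element through g then f: 1 → 10 → 2; 2 → 7 → 5; 3 → 5 → 9; 4 → 2 → 10; 5 → 9 → 4; 6 → 3 → 8; 7 → 8 → 7; 8 → 4 → 3; 9 → 1 → 1; 10 → 6 → 6.
Collecting the images, f ∘ g = [2 5 9 10 4 8 7 3 1 6].

2 5 9 10 4 8 7 3 1 6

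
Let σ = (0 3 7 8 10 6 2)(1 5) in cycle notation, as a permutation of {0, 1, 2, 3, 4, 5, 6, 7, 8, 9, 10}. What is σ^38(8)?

2

8 lies in the 7-cycle (0 3 7 8 10 6 2).
Since the cycle has length 7, σ^38 acts on it the same as σ^3 (38 mod 7 = 3).
Advancing 3 steps from 8: 8 → 10 → 6 → 2.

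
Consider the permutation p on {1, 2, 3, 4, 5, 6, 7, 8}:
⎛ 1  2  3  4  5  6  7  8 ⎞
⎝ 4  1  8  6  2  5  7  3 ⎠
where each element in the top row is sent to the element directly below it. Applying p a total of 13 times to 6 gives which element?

Tracing 6 → 5 → … returns to 6 after 5 steps, so 6 lies in a 5-cycle (1, 4, 6, 5, 2).
Powers repeat with period 5 on this cycle, and 13 mod 5 = 3, so p^13(6) = p^3(6).
Stepping 3 places around the cycle: 6 → 5 → 2 → 1.

1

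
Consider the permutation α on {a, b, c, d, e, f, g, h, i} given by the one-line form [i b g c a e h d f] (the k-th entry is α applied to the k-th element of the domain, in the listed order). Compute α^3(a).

Tracing a → i → … returns to a after 4 steps, so a lies in a 4-cycle (a, i, f, e).
Stepping 3 places around the cycle: a → i → f → e.

e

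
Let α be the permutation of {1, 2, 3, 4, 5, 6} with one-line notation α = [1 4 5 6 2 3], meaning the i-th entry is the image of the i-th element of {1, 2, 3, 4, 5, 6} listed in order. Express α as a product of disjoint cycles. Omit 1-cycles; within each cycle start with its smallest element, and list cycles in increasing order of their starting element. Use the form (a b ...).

Start at 2 and follow images: 2 → 4 → 6 → 3 → 5 → 2, giving the cycle (2 4 6 3 5).
Repeating from the next unused element and collecting all non-trivial cycles gives (2 4 6 3 5).

(2 4 6 3 5)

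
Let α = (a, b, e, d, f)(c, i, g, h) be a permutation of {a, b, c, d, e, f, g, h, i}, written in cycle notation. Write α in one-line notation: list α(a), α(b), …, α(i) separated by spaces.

b e i f d a h c g

Reading each image from the cycles: a→b, b→e, c→i, d→f, e→d, f→a, g→h, h→c, i→g.
So the one-line form is b e i f d a h c g.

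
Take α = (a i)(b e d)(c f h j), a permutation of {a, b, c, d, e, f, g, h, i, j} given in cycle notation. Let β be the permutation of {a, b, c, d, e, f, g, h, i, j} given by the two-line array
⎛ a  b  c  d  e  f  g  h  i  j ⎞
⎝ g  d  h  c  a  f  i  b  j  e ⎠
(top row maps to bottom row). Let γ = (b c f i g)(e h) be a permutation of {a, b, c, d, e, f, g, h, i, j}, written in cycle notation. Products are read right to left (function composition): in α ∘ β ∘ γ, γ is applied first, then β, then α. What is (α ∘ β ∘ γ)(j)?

(α ∘ β ∘ γ)(j) = α(β(γ(j))). γ(j) = j, then β(j) = e, then α(e) = d, so the result is d.

d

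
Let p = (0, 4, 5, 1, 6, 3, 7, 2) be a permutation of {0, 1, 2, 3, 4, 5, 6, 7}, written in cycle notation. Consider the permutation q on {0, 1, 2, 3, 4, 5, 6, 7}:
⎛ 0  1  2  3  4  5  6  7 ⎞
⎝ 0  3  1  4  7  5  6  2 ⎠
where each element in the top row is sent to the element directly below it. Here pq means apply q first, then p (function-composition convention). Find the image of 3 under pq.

First apply q: q(3) = 4, then p(4) = 5. Thus (pq)(3) = 5.

5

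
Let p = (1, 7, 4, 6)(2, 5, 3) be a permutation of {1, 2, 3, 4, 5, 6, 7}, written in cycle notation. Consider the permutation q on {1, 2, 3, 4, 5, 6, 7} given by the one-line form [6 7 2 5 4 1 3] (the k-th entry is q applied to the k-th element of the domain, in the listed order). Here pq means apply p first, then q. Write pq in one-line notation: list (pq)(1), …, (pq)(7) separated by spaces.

(pq)(x) = q(p(x)). Computing each image: q(p(1)) = q(7) = 3, q(p(2)) = q(5) = 4, q(p(3)) = q(2) = 7, q(p(4)) = q(6) = 1, q(p(5)) = q(3) = 2, q(p(6)) = q(1) = 6, q(p(7)) = q(4) = 5.
Hence pq = [3 4 7 1 2 6 5].

3 4 7 1 2 6 5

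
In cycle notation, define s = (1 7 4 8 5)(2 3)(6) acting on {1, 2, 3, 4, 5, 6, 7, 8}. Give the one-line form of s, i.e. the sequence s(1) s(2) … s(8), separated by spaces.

Each element maps to the next entry in its cycle (wrapping to the front): 1↦7, 2↦3, 3↦2, 4↦8, 5↦1, 6↦6, 7↦4, 8↦5.
Listing these in domain order gives 7 3 2 8 1 6 4 5.

7 3 2 8 1 6 4 5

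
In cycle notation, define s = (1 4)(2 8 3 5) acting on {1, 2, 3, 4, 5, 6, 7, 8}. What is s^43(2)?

5

2 lies in the 4-cycle (2 8 3 5).
Powers repeat with period 4 on this cycle, and 43 mod 4 = 3, so s^43(2) = s^3(2).
Stepping 3 places around the cycle: 2 → 8 → 3 → 5.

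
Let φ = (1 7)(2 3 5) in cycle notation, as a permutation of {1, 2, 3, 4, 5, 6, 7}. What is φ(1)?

7

1 appears in (1 7); the next entry (wrapping around) is 7.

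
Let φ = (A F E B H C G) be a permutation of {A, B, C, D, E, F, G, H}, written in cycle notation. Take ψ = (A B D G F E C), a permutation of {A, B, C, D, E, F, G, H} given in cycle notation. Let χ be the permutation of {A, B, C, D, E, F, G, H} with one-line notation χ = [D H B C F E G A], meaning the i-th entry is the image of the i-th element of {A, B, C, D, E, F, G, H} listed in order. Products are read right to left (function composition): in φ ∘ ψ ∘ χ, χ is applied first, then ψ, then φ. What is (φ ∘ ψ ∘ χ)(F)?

Chase F: χ(F) = E; ψ(E) = C; φ(C) = G. Hence (φ ∘ ψ ∘ χ)(F) = G.

G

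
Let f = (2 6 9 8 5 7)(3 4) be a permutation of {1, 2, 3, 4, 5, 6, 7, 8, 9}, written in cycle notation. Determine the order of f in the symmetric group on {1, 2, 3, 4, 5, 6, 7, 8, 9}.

The cycle type of f is (6, 2, 1).
Since disjoint cycles commute, ord(f) = lcm(6, 2) = 6.

6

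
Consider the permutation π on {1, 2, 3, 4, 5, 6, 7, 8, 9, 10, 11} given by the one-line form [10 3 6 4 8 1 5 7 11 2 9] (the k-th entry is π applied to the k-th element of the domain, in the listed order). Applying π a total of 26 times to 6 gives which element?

Tracing 6 → 1 → … returns to 6 after 5 steps, so 6 lies in a 5-cycle (1, 10, 2, 3, 6).
On a 5-cycle, π^5 is the identity, so π^26 = π^1 there (26 ≡ 1 mod 5).
Stepping 1 place around the cycle: 6 → 1.

1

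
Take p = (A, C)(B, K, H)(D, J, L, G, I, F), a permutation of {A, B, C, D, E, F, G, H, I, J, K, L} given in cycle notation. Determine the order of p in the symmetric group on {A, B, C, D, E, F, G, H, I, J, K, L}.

6

The cycle type of p is (6, 3, 2, 1).
The order of p is the least common multiple of its cycle lengths: lcm(6, 3, 2) = 6.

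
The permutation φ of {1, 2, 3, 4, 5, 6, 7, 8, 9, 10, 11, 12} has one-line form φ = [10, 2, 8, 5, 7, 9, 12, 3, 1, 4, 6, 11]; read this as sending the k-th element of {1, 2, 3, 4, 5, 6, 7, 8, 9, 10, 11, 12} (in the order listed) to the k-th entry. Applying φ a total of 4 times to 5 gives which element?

6

Tracing 5 → 7 → … returns to 5 after 9 steps, so 5 lies in a 9-cycle (1 10 4 5 7 12 11 6 9).
Advancing 4 steps from 5: 5 → 7 → 12 → 11 → 6.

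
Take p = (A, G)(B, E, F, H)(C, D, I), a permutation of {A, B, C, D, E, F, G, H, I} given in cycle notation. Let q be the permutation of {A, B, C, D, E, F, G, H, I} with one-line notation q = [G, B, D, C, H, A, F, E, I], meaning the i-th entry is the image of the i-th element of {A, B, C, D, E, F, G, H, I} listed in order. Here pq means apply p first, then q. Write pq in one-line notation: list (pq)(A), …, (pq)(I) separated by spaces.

For each element, apply p then q: A → G → F; B → E → H; C → D → C; D → I → I; E → F → A; F → H → E; G → A → G; H → B → B; I → C → D.
Collecting the images, pq = [F H C I A E G B D].

F H C I A E G B D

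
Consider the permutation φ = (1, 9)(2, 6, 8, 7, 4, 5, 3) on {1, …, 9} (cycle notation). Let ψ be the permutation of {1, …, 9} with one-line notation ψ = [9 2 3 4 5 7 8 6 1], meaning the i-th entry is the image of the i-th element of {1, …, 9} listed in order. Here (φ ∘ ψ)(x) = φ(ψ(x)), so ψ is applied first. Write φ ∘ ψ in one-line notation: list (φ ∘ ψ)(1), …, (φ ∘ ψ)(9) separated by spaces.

1 6 2 5 3 4 7 8 9

(φ ∘ ψ)(x) = φ(ψ(x)). Computing each image: φ(ψ(1)) = φ(9) = 1, φ(ψ(2)) = φ(2) = 6, φ(ψ(3)) = φ(3) = 2, φ(ψ(4)) = φ(4) = 5, φ(ψ(5)) = φ(5) = 3, φ(ψ(6)) = φ(7) = 4, φ(ψ(7)) = φ(8) = 7, φ(ψ(8)) = φ(6) = 8, φ(ψ(9)) = φ(1) = 9.
Hence φ ∘ ψ = [1 6 2 5 3 4 7 8 9].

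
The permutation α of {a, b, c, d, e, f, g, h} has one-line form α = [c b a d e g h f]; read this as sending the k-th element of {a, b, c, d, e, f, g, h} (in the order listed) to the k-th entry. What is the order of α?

Writing α as disjoint cycles, the cycle lengths are 3, 2, 1, 1, 1.
Since disjoint cycles commute, ord(α) = lcm(3, 2) = 6.

6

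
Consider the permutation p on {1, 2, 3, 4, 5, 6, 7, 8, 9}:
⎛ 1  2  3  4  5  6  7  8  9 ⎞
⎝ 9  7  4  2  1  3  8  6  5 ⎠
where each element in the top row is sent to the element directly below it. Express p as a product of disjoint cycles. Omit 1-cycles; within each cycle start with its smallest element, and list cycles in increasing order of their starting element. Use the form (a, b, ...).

Iterating p from 1 gives 1 → 9 → 5 → 1; that is the 3-cycle (1, 9, 5).
Repeating from the next unused element and collecting all non-trivial cycles gives (1, 9, 5)(2, 7, 8, 6, 3, 4).

(1, 9, 5)(2, 7, 8, 6, 3, 4)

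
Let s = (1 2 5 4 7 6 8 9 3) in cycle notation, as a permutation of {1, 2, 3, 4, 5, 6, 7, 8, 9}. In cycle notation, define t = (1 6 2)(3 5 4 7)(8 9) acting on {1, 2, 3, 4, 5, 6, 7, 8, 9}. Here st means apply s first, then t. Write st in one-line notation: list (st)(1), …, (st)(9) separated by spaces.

1 4 6 3 7 9 2 8 5

(st)(x) = t(s(x)). Computing each image: t(s(1)) = t(2) = 1, t(s(2)) = t(5) = 4, t(s(3)) = t(1) = 6, t(s(4)) = t(7) = 3, t(s(5)) = t(4) = 7, t(s(6)) = t(8) = 9, t(s(7)) = t(6) = 2, t(s(8)) = t(9) = 8, t(s(9)) = t(3) = 5.
Hence st = [1 4 6 3 7 9 2 8 5].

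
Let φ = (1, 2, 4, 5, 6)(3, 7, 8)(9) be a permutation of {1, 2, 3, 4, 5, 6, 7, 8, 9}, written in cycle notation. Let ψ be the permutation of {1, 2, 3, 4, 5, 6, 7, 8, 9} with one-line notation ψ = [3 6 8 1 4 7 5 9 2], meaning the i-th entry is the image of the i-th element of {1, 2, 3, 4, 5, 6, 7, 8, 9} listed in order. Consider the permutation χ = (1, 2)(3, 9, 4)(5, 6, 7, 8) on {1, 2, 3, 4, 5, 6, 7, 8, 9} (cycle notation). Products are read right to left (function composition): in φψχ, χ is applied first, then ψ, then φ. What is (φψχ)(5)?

Chase 5: χ(5) = 6; ψ(6) = 7; φ(7) = 8. Hence (φψχ)(5) = 8.

8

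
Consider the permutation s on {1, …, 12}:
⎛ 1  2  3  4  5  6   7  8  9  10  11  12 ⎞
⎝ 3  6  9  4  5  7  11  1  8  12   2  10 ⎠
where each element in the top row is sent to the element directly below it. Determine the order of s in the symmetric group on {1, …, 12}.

4

Writing s as disjoint cycles, the cycle lengths are 4, 4, 2, 1, 1.
Since disjoint cycles commute, ord(s) = lcm(4, 4, 2) = 4.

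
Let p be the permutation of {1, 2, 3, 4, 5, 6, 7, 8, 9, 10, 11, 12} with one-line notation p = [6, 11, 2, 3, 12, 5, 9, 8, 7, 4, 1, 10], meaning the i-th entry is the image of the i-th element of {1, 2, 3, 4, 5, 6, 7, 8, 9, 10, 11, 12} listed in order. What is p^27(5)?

Tracing 5 → 12 → … returns to 5 after 9 steps, so 5 lies in a 9-cycle (1 6 5 12 10 4 3 2 11).
Since the cycle has length 9, p^27 acts on it the same as p^0 (27 mod 9 = 0).
So p^27(5) = 5.

5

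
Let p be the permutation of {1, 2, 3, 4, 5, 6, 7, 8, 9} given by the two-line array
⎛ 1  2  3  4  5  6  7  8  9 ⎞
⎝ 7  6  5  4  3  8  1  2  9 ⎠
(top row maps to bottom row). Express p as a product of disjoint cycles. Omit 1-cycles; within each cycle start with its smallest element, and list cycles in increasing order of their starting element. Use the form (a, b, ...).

From 1: 1 → 7 → 1, closing the cycle (1, 7).
Repeating from the next unused element and collecting all non-trivial cycles gives (1, 7)(2, 6, 8)(3, 5).

(1, 7)(2, 6, 8)(3, 5)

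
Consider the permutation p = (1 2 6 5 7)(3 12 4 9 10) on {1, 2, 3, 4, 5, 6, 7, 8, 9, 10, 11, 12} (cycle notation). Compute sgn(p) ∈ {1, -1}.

1

The cycle lengths are 5, 5, 1, 1.
A cycle is odd iff its length is even; p has 0 even-length cycles, so sgn(p) = (−1)^0 and p is even.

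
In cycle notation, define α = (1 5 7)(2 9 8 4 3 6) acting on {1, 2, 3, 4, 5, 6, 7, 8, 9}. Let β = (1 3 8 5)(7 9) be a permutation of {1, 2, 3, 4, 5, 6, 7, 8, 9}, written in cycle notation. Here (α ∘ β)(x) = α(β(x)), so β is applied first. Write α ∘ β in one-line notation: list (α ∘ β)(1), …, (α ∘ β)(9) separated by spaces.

6 9 4 3 5 2 8 7 1

For each element, apply β then α: 1 → 3 → 6; 2 → 2 → 9; 3 → 8 → 4; 4 → 4 → 3; 5 → 1 → 5; 6 → 6 → 2; 7 → 9 → 8; 8 → 5 → 7; 9 → 7 → 1.
So α ∘ β in one-line form is 6 9 4 3 5 2 8 7 1.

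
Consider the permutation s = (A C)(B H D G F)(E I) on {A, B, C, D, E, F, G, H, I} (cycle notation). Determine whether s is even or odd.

even

The cycle lengths are 5, 2, 2.
A cycle is odd iff its length is even; s has 2 even-length cycles, so sgn(s) = (−1)^2 and s is even.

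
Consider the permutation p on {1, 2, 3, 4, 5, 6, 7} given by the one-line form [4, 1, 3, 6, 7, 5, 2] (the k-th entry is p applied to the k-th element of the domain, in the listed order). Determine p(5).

7

5 is element number 5 of the domain, and entry number 5 of the one-line form is 7, so p(5) = 7.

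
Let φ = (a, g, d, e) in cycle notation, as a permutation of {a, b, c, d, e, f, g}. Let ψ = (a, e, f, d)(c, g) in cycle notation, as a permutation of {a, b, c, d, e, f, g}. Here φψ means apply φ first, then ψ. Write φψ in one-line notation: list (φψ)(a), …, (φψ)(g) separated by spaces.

c b g f e d a

Chase each element through φ then ψ: a → g → c; b → b → b; c → c → g; d → e → f; e → a → e; f → f → d; g → d → a.
So φψ in one-line form is c b g f e d a.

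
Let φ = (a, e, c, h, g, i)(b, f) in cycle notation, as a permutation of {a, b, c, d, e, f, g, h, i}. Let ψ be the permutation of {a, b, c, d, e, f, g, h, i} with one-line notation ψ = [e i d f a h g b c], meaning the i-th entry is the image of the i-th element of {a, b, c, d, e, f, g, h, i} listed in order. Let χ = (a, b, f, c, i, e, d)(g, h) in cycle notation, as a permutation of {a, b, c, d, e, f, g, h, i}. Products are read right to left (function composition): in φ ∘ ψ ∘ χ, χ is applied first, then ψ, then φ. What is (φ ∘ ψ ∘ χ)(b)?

g

Apply the permutations in order: χ(b) = f, then ψ(f) = h, then φ(h) = g. So (φ ∘ ψ ∘ χ)(b) = g.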